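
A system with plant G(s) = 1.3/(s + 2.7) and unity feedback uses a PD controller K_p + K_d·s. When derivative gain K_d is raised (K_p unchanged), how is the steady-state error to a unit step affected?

K_d affects only the transient (the s-coefficient); the DC loop gain, and hence e_ss, depends only on K_p.

unchanged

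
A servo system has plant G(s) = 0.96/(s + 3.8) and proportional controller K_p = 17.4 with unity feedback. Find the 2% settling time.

Closed-loop transfer function: T(s) = K_p·G(s)/(1 + K_p·G(s)) = 16.7/(s + 3.8 + 16.7) = 16.7/(s + 20.5).
Time constant τ = 1/20.5 = 0.04877 s, so the 2% settling time is about 4τ = 0.195 s.

T_s ≈ 0.195 s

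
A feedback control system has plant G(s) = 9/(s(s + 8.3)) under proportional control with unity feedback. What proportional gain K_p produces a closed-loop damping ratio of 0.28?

K_p = 24.4

Closed-loop characteristic equation: s² + 8.3s + K_p·9 = 0.
So ω_n = √(9K_p) and 2ζω_n = 8.3, giving ζ = 8.3/(2√(9K_p)).
Setting ζ = 0.28: √(9K_p) = 8.3/(2·0.28) = 14.82, so K_p = 219.7/9 = 24.4.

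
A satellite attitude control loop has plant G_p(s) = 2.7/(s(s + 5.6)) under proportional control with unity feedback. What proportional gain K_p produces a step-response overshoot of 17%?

K_p = 12

From %OS = 100·exp(−πζ/√(1−ζ²)) = 17%, ζ = −ln(0.17)/√(π²+ln²(0.17)) = 0.4913.
Characteristic equation s² + 5.6s + 2.7K_p = 0 gives ζ = 5.6/(2√(2.7K_p)).
Setting ζ = 0.4913: √(2.7K_p) = 5.6/(2·0.4913) = 5.699, so K_p = 32.48/2.7 = 12.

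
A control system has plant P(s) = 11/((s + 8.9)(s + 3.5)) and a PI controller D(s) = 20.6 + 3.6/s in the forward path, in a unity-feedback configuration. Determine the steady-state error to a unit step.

0

The open loop D(s)P(s) has a pole at the origin (type 1), so the static position error constant is infinite and e_ss = 1/(1+∞) = 0.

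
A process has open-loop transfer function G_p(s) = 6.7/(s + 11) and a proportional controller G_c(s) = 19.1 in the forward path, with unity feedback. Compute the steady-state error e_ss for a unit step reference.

The loop is type 0. Static position error constant K_pos = G_c(0)·G_p(0) = 19.1·0.6091 = 11.63.
Steady-state error to a unit step: e_ss = 1/(1+K_pos) = 1/12.63 = 0.0792.

0.0792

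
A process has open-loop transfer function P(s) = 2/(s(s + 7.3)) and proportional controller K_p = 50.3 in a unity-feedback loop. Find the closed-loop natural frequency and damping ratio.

ω_n = 10 rad/s, ζ = 0.364

1 + K_p·P(s) = 0 gives s² + 7.3s + 100.6 = 0.
Matching s² + 2ζω_n s + ω_n²: ω_n = √100.6 = 10.03 rad/s and 2ζω_n = 7.3, so ζ = 7.3/(2·10.03) = 0.364.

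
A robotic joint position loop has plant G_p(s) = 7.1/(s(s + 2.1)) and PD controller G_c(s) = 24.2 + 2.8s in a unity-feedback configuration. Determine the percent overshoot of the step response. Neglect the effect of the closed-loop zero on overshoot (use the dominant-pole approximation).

Forward path: (24.2 + 2.8s)·7.1/(s(s+2.1)). The closed-loop characteristic equation is s² + (2.1 + 7.1·2.8)s + 7.1·24.2 = 0.
That is s² + 21.98s + 171.8 = 0, so ω_n = 13.11 rad/s and ζ = 21.98/(2·13.11) = 0.8384.
%OS = 100·exp(−πζ/√(1−ζ²)) = 0.796%.

0.796%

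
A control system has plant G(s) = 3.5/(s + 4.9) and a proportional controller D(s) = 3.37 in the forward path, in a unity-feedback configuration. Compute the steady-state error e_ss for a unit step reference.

0.294

The loop is type 0. Static position error constant K_pos = D(0)·G(0) = 3.37·0.7143 = 2.407.
Steady-state error to a unit step: e_ss = 1/(1+K_pos) = 1/3.407 = 0.294.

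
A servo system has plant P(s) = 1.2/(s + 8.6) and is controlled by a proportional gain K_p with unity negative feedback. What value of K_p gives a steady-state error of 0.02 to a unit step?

K_p = 351

Steady-state error for a unit step on this type-0 loop is 1/(1 + K_p·P(0)).
P(0) = 0.1395. Require 1/(1 + K_p·0.1395) = 0.02, so 1 + 0.1395·K_p = 50.
K_p = (50 − 1)/0.1395 = 351.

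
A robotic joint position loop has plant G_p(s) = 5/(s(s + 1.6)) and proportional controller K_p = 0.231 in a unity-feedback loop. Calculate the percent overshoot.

From 1 + K_pG_p(s) = 0: s² + 1.6s + 1.155 = 0 ⇒ ω_n = 1.075, ζ = 0.7444.
%OS = 100·exp(−πζ/√(1−ζ²)) = 100·exp(−π·0.7444/√0.4459) = 3.01%.

3.01%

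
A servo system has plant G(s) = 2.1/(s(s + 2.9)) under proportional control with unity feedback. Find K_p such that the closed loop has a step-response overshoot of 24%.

K_p = 5.85

From %OS = 100·exp(−πζ/√(1−ζ²)) = 24%, ζ = −ln(0.24)/√(π²+ln²(0.24)) = 0.4136.
Characteristic equation s² + 2.9s + 2.1K_p = 0 gives ζ = 2.9/(2√(2.1K_p)).
Setting ζ = 0.4136: √(2.1K_p) = 2.9/(2·0.4136) = 3.506, so K_p = 12.29/2.1 = 5.85.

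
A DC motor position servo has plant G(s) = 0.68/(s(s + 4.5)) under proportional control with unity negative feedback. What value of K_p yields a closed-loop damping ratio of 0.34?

K_p = 64.4

Closed-loop characteristic equation: s² + 4.5s + K_p·0.68 = 0.
So ω_n = √(0.68K_p) and 2ζω_n = 4.5, giving ζ = 4.5/(2√(0.68K_p)).
Setting ζ = 0.34: √(0.68K_p) = 4.5/(2·0.34) = 6.618, so K_p = 43.79/0.68 = 64.4.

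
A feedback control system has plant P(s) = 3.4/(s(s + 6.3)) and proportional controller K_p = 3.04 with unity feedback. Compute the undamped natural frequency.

The closed-loop denominator is s(s+6.3) + 3.04·3.4 = s² + 6.3s + 10.34.
Matching s² + 2ζω_n s + ω_n²: ω_n = √10.34 = 3.215 rad/s and 2ζω_n = 6.3, so ζ = 6.3/(2·3.215) = 0.98.

ω_n = 3.21 rad/s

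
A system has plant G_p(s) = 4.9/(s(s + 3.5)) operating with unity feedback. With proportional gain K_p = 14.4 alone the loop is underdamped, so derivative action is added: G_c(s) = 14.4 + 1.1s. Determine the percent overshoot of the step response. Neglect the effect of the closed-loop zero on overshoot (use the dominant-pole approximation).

Forward path: (14.4 + 1.1s)·4.9/(s(s+3.5)). The closed-loop characteristic equation is s² + (3.5 + 4.9·1.1)s + 4.9·14.4 = 0.
That is s² + 8.89s + 70.56 = 0, so ω_n = 8.4 rad/s and ζ = 8.89/(2·8.4) = 0.5292.
%OS = 100·exp(−πζ/√(1−ζ²)) = 14.1%.

14.1%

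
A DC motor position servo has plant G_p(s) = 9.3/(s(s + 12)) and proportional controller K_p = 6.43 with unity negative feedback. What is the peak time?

The closed-loop denominator s² + 12s + 59.8 gives ω_n = √59.8 = 7.733 and ζ = 12/(2ω_n) = 0.7759.
Damped frequency ω_d = ω_n√(1−ζ²) = 4.878 rad/s, so peak time T_p = π/ω_d = 0.644 s.

T_p = 0.644 s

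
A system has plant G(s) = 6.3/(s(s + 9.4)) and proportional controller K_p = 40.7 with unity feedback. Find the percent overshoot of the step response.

38.1%

The closed-loop denominator s² + 9.4s + 256.4 gives ω_n = √256.4 = 16.01 and ζ = 9.4/(2ω_n) = 0.2935.
%OS = 100·exp(−πζ/√(1−ζ²)) = 100·exp(−π·0.2935/√0.9138) = 38.1%.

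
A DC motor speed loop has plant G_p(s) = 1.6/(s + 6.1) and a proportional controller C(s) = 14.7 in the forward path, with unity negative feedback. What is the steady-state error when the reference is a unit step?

The loop is type 0. Static position error constant K_pos = C(0)·G_p(0) = 14.7·0.2623 = 3.856.
Steady-state error to a unit step: e_ss = 1/(1+K_pos) = 1/4.856 = 0.206.

0.206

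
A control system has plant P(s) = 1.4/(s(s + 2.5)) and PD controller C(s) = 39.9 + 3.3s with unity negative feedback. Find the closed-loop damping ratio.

Forward path: (39.9 + 3.3s)·1.4/(s(s+2.5)). The closed-loop characteristic equation is s² + (2.5 + 1.4·3.3)s + 1.4·39.9 = 0.
That is s² + 7.12s + 55.86 = 0, so ω_n = 7.474 rad/s and ζ = 7.12/(2·7.474) = 0.4763.

ζ = 0.476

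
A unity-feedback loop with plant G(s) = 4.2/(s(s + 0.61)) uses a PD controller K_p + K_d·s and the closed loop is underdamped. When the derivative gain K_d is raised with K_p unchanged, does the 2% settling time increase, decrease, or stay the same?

decrease

Characteristic equation s² + (0.61 + 4.2K_d)s + 4.2K_p = 0: raising K_d increases ζω_n = (0.61+4.2K_d)/2 while the loop stays underdamped, so T_s ≈ 4/(ζω_n) decreases.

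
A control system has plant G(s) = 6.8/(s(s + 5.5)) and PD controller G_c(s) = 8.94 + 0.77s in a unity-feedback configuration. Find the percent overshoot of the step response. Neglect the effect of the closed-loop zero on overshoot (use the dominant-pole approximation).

5.07%

Forward path: (8.94 + 0.77s)·6.8/(s(s+5.5)). The closed-loop characteristic equation is s² + (5.5 + 6.8·0.77)s + 6.8·8.94 = 0.
That is s² + 10.74s + 60.79 = 0, so ω_n = 7.797 rad/s and ζ = 10.74/(2·7.797) = 0.6885.
%OS = 100·exp(−πζ/√(1−ζ²)) = 5.07%.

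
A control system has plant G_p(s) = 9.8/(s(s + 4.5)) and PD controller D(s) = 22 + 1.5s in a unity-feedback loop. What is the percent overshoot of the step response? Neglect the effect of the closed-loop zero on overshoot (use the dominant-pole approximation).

Forward path: (22 + 1.5s)·9.8/(s(s+4.5)). The closed-loop characteristic equation is s² + (4.5 + 9.8·1.5)s + 9.8·22 = 0.
That is s² + 19.2s + 215.6 = 0, so ω_n = 14.68 rad/s and ζ = 19.2/(2·14.68) = 0.6538.
%OS = 100·exp(−πζ/√(1−ζ²)) = 6.62%.

6.62%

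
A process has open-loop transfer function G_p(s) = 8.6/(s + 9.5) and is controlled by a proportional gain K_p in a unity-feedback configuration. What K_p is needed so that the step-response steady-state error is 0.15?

For a type-0 loop with proportional control, e_ss = 1/(1 + K_p·G_p(0)).
G_p(0) = 0.9053. Require 1/(1 + K_p·0.9053) = 0.15, so 1 + 0.9053·K_p = 6.667.
K_p = (6.667 − 1)/0.9053 = 6.26.

K_p = 6.26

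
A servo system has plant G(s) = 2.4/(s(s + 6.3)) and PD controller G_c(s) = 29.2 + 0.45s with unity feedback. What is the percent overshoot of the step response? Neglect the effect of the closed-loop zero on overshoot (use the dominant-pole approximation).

21.4%

Forward path: (29.2 + 0.45s)·2.4/(s(s+6.3)). The closed-loop characteristic equation is s² + (6.3 + 2.4·0.45)s + 2.4·29.2 = 0.
That is s² + 7.38s + 70.08 = 0, so ω_n = 8.371 rad/s and ζ = 7.38/(2·8.371) = 0.4408.
%OS = 100·exp(−πζ/√(1−ζ²)) = 21.4%.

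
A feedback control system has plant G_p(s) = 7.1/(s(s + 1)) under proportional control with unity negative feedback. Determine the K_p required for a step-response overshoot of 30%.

From %OS = 100·exp(−πζ/√(1−ζ²)) = 30%, ζ = −ln(0.3)/√(π²+ln²(0.3)) = 0.3579.
Characteristic equation s² + 1s + 7.1K_p = 0 gives ζ = 1/(2√(7.1K_p)).
Setting ζ = 0.3579: √(7.1K_p) = 1/(2·0.3579) = 1.397, so K_p = 1.952/7.1 = 0.275.

K_p = 0.275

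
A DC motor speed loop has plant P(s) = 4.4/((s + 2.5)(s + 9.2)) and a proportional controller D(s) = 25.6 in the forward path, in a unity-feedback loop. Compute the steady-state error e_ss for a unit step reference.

The loop is type 0. Static position error constant K_pos = D(0)·P(0) = 25.6·0.1913 = 4.897.
Steady-state error to a unit step: e_ss = 1/(1+K_pos) = 1/5.897 = 0.17.

0.17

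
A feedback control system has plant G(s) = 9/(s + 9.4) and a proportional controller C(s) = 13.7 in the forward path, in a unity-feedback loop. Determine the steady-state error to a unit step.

0.0708

The loop is type 0. Static position error constant K_pos = C(0)·G(0) = 13.7·0.9574 = 13.12.
Steady-state error to a unit step: e_ss = 1/(1+K_pos) = 1/14.12 = 0.0708.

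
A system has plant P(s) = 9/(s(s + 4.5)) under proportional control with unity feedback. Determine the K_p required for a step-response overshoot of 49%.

From %OS = 100·exp(−πζ/√(1−ζ²)) = 49%, ζ = −ln(0.49)/√(π²+ln²(0.49)) = 0.2214.
Characteristic equation s² + 4.5s + 9K_p = 0 gives ζ = 4.5/(2√(9K_p)).
Setting ζ = 0.2214: √(9K_p) = 4.5/(2·0.2214) = 10.16, so K_p = 103.3/9 = 11.5.

K_p = 11.5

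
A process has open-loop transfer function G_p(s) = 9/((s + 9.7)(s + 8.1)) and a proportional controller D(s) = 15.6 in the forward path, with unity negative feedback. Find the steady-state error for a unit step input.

0.359

The loop is type 0. Static position error constant K_pos = D(0)·G_p(0) = 15.6·0.1145 = 1.787.
Steady-state error to a unit step: e_ss = 1/(1+K_pos) = 1/2.787 = 0.359.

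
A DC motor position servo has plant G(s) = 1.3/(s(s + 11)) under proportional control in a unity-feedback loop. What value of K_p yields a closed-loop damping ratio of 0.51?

Closed-loop characteristic equation: s² + 11s + K_p·1.3 = 0.
So ω_n = √(1.3K_p) and 2ζω_n = 11, giving ζ = 11/(2√(1.3K_p)).
Setting ζ = 0.51: √(1.3K_p) = 11/(2·0.51) = 10.78, so K_p = 116.3/1.3 = 89.5.

K_p = 89.5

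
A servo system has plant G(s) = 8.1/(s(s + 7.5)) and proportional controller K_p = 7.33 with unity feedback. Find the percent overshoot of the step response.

17.4%

The closed-loop denominator s² + 7.5s + 59.37 gives ω_n = √59.37 = 7.705 and ζ = 7.5/(2ω_n) = 0.4867.
%OS = 100·exp(−πζ/√(1−ζ²)) = 100·exp(−π·0.4867/√0.7631) = 17.4%.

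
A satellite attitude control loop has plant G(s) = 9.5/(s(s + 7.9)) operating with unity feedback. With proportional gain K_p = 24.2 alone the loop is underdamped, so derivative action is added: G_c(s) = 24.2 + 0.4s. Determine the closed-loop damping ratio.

Forward path: (24.2 + 0.4s)·9.5/(s(s+7.9)). The closed-loop characteristic equation is s² + (7.9 + 9.5·0.4)s + 9.5·24.2 = 0.
That is s² + 11.7s + 229.9 = 0, so ω_n = 15.16 rad/s and ζ = 11.7/(2·15.16) = 0.3858.

ζ = 0.386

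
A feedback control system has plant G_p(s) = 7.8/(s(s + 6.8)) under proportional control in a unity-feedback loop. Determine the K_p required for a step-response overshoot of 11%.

From %OS = 100·exp(−πζ/√(1−ζ²)) = 11%, ζ = −ln(0.11)/√(π²+ln²(0.11)) = 0.5749.
Characteristic equation s² + 6.8s + 7.8K_p = 0 gives ζ = 6.8/(2√(7.8K_p)).
Setting ζ = 0.5749: √(7.8K_p) = 6.8/(2·0.5749) = 5.914, so K_p = 34.98/7.8 = 4.48.

K_p = 4.48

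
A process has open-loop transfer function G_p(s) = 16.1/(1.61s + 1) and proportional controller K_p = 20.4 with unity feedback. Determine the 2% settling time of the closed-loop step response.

Closed loop: T(s) = K_p·G_p/(1+K_p·G_p) = 328.4/(1.61s + 1 + 328.4), with pole at s = −(1 + 328.4)/1.61 = −204.6.
τ = 1/204.6 = 0.004887 s, so 2% settling time ≈ 4τ = 0.0195 s.

T_s ≈ 0.0195 s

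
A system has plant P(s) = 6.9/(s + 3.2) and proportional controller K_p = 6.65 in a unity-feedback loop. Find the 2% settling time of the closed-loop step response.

Closed-loop transfer function: T(s) = K_p·P(s)/(1 + K_p·P(s)) = 45.89/(s + 3.2 + 45.89) = 45.89/(s + 49.09).
Time constant τ = 1/49.09 = 0.02037 s, so the 2% settling time is about 4τ = 0.0815 s.

T_s ≈ 0.0815 s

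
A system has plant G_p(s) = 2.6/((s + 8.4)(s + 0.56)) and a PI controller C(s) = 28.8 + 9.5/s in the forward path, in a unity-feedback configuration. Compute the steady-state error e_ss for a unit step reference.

0

The open loop C(s)G_p(s) has a pole at the origin (type 1), so the static position error constant is infinite and e_ss = 1/(1+∞) = 0.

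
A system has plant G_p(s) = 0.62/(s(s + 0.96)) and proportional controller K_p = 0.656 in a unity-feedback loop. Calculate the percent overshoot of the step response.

2.76%

From 1 + K_pG_p(s) = 0: s² + 0.96s + 0.4067 = 0 ⇒ ω_n = 0.6377, ζ = 0.7527.
%OS = 100·exp(−πζ/√(1−ζ²)) = 100·exp(−π·0.7527/√0.4335) = 2.76%.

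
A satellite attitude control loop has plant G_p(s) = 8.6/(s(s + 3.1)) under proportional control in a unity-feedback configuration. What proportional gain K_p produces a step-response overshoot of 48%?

From %OS = 100·exp(−πζ/√(1−ζ²)) = 48%, ζ = −ln(0.48)/√(π²+ln²(0.48)) = 0.2275.
Characteristic equation s² + 3.1s + 8.6K_p = 0 gives ζ = 3.1/(2√(8.6K_p)).
Setting ζ = 0.2275: √(8.6K_p) = 3.1/(2·0.2275) = 6.813, so K_p = 46.42/8.6 = 5.4.

K_p = 5.4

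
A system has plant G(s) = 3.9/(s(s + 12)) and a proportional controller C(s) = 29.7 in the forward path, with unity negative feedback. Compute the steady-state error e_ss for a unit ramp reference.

The loop has one pole at the origin (type 1). Velocity error constant K_v = lim_{s→0} s·C(s)G(s) = 29.7·3.9/12 = 9.652.
Steady-state error to a unit ramp: e_ss = 1/K_v = 0.104.

0.104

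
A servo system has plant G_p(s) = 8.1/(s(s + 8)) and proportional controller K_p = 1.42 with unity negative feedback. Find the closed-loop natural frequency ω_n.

ω_n = 3.39 rad/s

The closed-loop denominator is s(s+8) + 1.42·8.1 = s² + 8s + 11.5.
So ω_n² = 11.5 ⇒ ω_n = 3.391 rad/s, and ζ = 8/(2ω_n) = 1.18.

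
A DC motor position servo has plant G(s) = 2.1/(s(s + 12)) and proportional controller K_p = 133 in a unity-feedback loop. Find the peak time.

From 1 + K_pG(s) = 0: s² + 12s + 279.3 = 0 ⇒ ω_n = 16.71, ζ = 0.359.
Damped frequency ω_d = ω_n√(1−ζ²) = 15.6 rad/s, so peak time T_p = π/ω_d = 0.201 s.

T_p = 0.201 s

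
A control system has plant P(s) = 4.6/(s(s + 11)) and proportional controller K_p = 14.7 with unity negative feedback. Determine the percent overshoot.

The closed-loop denominator s² + 11s + 67.62 gives ω_n = √67.62 = 8.223 and ζ = 11/(2ω_n) = 0.6688.
%OS = 100·exp(−πζ/√(1−ζ²)) = 100·exp(−π·0.6688/√0.5526) = 5.92%.

5.92%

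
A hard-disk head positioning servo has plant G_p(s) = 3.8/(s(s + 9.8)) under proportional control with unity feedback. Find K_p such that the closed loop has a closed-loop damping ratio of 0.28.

K_p = 80.6

Closed-loop characteristic equation: s² + 9.8s + K_p·3.8 = 0.
So ω_n = √(3.8K_p) and 2ζω_n = 9.8, giving ζ = 9.8/(2√(3.8K_p)).
Setting ζ = 0.28: √(3.8K_p) = 9.8/(2·0.28) = 17.5, so K_p = 306.2/3.8 = 80.6.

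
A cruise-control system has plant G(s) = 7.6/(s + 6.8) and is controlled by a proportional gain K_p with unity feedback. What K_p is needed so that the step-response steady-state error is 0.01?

For a type-0 loop with proportional control, e_ss = 1/(1 + K_p·G(0)).
G(0) = 1.118. Require 1/(1 + K_p·1.118) = 0.01, so 1 + 1.118·K_p = 100.
K_p = (100 − 1)/1.118 = 88.6.

K_p = 88.6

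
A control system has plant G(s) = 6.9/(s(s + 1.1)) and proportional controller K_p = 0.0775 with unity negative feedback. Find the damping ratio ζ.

ζ = 0.752

With unity feedback the closed-loop characteristic equation is s² + 1.1s + 0.0775·6.9 = s² + 1.1s + 0.5348 = 0.
Matching s² + 2ζω_n s + ω_n²: ω_n = √0.5348 = 0.7313 rad/s and 2ζω_n = 1.1, so ζ = 1.1/(2·0.7313) = 0.752.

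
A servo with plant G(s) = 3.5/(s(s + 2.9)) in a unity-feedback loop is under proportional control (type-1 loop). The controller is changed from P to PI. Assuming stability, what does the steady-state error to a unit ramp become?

0

The integrator raises the loop to type 2, so K_v → ∞ and e_ss to a ramp is zero.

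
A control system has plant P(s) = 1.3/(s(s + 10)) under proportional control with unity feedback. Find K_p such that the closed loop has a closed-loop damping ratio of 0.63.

K_p = 48.5

Closed-loop characteristic equation: s² + 10s + K_p·1.3 = 0.
So ω_n = √(1.3K_p) and 2ζω_n = 10, giving ζ = 10/(2√(1.3K_p)).
Setting ζ = 0.63: √(1.3K_p) = 10/(2·0.63) = 7.937, so K_p = 62.99/1.3 = 48.5.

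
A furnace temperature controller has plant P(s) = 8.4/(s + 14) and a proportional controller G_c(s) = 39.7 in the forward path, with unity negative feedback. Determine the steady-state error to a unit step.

The loop is type 0. Static position error constant K_pos = G_c(0)·P(0) = 39.7·0.6 = 23.82.
Steady-state error to a unit step: e_ss = 1/(1+K_pos) = 1/24.82 = 0.0403.

0.0403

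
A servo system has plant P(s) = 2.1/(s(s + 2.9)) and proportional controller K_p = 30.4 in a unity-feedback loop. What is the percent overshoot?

56%

The closed-loop denominator s² + 2.9s + 63.84 gives ω_n = √63.84 = 7.99 and ζ = 2.9/(2ω_n) = 0.1815.
%OS = 100·exp(−πζ/√(1−ζ²)) = 100·exp(−π·0.1815/√0.9671) = 56%.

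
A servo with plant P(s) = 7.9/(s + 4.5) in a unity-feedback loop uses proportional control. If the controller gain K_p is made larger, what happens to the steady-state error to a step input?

e_ss = 1/(1 + K_p·P(0)); a larger K_p raises the denominator, so e_ss decreases.

decrease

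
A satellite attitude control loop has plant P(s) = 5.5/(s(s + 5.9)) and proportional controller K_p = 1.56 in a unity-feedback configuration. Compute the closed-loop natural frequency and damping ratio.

1 + K_p·P(s) = 0 gives s² + 5.9s + 8.58 = 0.
Matching s² + 2ζω_n s + ω_n²: ω_n = √8.58 = 2.929 rad/s and 2ζω_n = 5.9, so ζ = 5.9/(2·2.929) = 1.01.

ω_n = 2.93 rad/s, ζ = 1.01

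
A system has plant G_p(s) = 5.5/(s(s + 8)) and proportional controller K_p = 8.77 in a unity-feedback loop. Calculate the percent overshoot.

10.9%

Closed-loop characteristic equation: s² + 8s + 48.23 = 0, so ω_n = 6.945 rad/s and ζ = 8/(2·6.945) = 0.5759.
%OS = 100·exp(−πζ/√(1−ζ²)) = 100·exp(−π·0.5759/√0.6683) = 10.9%.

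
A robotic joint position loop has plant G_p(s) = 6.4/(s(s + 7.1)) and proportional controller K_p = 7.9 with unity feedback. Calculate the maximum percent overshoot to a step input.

16.4%

The closed-loop denominator s² + 7.1s + 50.56 gives ω_n = √50.56 = 7.111 and ζ = 7.1/(2ω_n) = 0.4993.
%OS = 100·exp(−πζ/√(1−ζ²)) = 100·exp(−π·0.4993/√0.7507) = 16.4%.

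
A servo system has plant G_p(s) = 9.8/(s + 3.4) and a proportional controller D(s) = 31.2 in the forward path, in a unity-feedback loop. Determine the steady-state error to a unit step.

The loop is type 0. Static position error constant K_pos = D(0)·G_p(0) = 31.2·2.882 = 89.93.
Steady-state error to a unit step: e_ss = 1/(1+K_pos) = 1/90.93 = 0.011.

0.011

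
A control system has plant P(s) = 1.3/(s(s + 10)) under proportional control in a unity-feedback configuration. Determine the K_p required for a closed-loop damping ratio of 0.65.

K_p = 45.5

Closed-loop characteristic equation: s² + 10s + K_p·1.3 = 0.
So ω_n = √(1.3K_p) and 2ζω_n = 10, giving ζ = 10/(2√(1.3K_p)).
Setting ζ = 0.65: √(1.3K_p) = 10/(2·0.65) = 7.692, so K_p = 59.17/1.3 = 45.5.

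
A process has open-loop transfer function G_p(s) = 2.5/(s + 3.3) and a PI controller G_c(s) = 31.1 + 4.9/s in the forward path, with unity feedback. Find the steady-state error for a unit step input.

0

The open loop G_c(s)G_p(s) has a pole at the origin (type 1), so the static position error constant is infinite and e_ss = 1/(1+∞) = 0.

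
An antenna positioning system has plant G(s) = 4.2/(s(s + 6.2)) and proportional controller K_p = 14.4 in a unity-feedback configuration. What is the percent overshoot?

Closed-loop characteristic equation: s² + 6.2s + 60.48 = 0, so ω_n = 7.777 rad/s and ζ = 6.2/(2·7.777) = 0.3986.
%OS = 100·exp(−πζ/√(1−ζ²)) = 100·exp(−π·0.3986/√0.8411) = 25.5%.

25.5%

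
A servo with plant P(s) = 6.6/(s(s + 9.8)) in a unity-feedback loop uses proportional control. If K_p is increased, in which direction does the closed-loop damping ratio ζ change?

decrease

ζ = 9.8/(2√(6.6K_p)); increasing K_p raises the denominator, so ζ falls.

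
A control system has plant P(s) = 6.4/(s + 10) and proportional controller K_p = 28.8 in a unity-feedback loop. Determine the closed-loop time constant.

τ = 0.00515 s

Closed-loop transfer function: T(s) = K_p·P(s)/(1 + K_p·P(s)) = 184.3/(s + 10 + 184.3) = 184.3/(s + 194.3).
Time constant τ = 1/194.3 = 0.00515 s.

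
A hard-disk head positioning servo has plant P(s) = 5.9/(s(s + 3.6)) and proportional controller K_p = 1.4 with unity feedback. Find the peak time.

T_p = 1.4 s

Closed-loop characteristic equation: s² + 3.6s + 8.26 = 0, so ω_n = 2.874 rad/s and ζ = 3.6/(2·2.874) = 0.6263.
Damped frequency ω_d = ω_n√(1−ζ²) = 2.241 rad/s, so peak time T_p = π/ω_d = 1.4 s.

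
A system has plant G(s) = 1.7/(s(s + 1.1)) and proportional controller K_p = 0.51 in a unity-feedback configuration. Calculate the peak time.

The closed-loop denominator s² + 1.1s + 0.867 gives ω_n = √0.867 = 0.9311 and ζ = 1.1/(2ω_n) = 0.5907.
Damped frequency ω_d = ω_n√(1−ζ²) = 0.7513 rad/s, so peak time T_p = π/ω_d = 4.18 s.

T_p = 4.18 s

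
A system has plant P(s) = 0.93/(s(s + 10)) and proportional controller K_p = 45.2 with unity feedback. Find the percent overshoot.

2.22%

From 1 + K_pP(s) = 0: s² + 10s + 42.04 = 0 ⇒ ω_n = 6.484, ζ = 0.7712.
%OS = 100·exp(−πζ/√(1−ζ²)) = 100·exp(−π·0.7712/√0.4053) = 2.22%.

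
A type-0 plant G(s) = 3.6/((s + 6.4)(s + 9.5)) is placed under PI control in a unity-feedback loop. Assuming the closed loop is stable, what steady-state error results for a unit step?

The PI controller's integrator makes the forward path type 1, so e_ss to a step is zero.

0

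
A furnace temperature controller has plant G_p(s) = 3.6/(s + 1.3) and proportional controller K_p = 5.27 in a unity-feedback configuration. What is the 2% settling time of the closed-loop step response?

Closed-loop transfer function: T(s) = K_p·G_p(s)/(1 + K_p·G_p(s)) = 18.97/(s + 1.3 + 18.97) = 18.97/(s + 20.27).
Time constant τ = 1/20.27 = 0.04933 s, so the 2% settling time is about 4τ = 0.197 s.

T_s ≈ 0.197 s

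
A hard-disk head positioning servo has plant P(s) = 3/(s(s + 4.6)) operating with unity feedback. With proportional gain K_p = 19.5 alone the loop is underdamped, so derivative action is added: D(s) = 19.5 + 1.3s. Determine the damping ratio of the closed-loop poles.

ζ = 0.556

Forward path: (19.5 + 1.3s)·3/(s(s+4.6)). The closed-loop characteristic equation is s² + (4.6 + 3·1.3)s + 3·19.5 = 0.
That is s² + 8.5s + 58.5 = 0, so ω_n = 7.649 rad/s and ζ = 8.5/(2·7.649) = 0.5557.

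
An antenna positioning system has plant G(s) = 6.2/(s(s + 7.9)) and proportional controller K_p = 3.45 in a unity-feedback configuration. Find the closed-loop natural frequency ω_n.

ω_n = 4.62 rad/s

With unity feedback the closed-loop characteristic equation is s² + 7.9s + 3.45·6.2 = s² + 7.9s + 21.39 = 0.
So ω_n² = 21.39 ⇒ ω_n = 4.625 rad/s, and ζ = 7.9/(2ω_n) = 0.854.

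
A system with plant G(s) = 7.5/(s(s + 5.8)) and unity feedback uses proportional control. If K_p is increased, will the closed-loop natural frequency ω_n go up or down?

ω_n = √(7.5·K_p), which grows with K_p.

increase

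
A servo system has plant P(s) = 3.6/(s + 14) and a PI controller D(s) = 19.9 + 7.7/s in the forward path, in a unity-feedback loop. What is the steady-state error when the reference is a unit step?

0

The open loop D(s)P(s) has a pole at the origin (type 1), so the static position error constant is infinite and e_ss = 1/(1+∞) = 0.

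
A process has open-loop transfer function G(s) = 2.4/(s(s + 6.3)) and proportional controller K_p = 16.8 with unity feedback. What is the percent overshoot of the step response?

The closed-loop denominator s² + 6.3s + 40.32 gives ω_n = √40.32 = 6.35 and ζ = 6.3/(2ω_n) = 0.4961.
%OS = 100·exp(−πζ/√(1−ζ²)) = 100·exp(−π·0.4961/√0.7539) = 16.6%.

16.6%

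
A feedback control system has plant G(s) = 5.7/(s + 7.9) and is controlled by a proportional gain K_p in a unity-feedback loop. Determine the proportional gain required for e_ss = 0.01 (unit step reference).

K_p = 137

For a type-0 loop with proportional control, e_ss = 1/(1 + K_p·G(0)).
G(0) = 0.7215. Require 1/(1 + K_p·0.7215) = 0.01, so 1 + 0.7215·K_p = 100.
K_p = (100 − 1)/0.7215 = 137.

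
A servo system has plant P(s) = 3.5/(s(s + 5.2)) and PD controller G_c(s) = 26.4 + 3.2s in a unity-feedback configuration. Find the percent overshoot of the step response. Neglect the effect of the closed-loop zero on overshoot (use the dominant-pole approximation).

0.588%

Forward path: (26.4 + 3.2s)·3.5/(s(s+5.2)). The closed-loop characteristic equation is s² + (5.2 + 3.5·3.2)s + 3.5·26.4 = 0.
That is s² + 16.4s + 92.4 = 0, so ω_n = 9.612 rad/s and ζ = 16.4/(2·9.612) = 0.8531.
%OS = 100·exp(−πζ/√(1−ζ²)) = 0.588%.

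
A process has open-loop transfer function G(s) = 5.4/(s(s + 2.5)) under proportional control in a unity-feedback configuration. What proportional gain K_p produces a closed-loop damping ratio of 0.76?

Closed-loop characteristic equation: s² + 2.5s + K_p·5.4 = 0.
So ω_n = √(5.4K_p) and 2ζω_n = 2.5, giving ζ = 2.5/(2√(5.4K_p)).
Setting ζ = 0.76: √(5.4K_p) = 2.5/(2·0.76) = 1.645, so K_p = 2.705/5.4 = 0.501.

K_p = 0.501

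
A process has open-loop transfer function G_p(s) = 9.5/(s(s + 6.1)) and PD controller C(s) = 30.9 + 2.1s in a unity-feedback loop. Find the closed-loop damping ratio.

ζ = 0.76

Forward path: (30.9 + 2.1s)·9.5/(s(s+6.1)). The closed-loop characteristic equation is s² + (6.1 + 9.5·2.1)s + 9.5·30.9 = 0.
That is s² + 26.05s + 293.6 = 0, so ω_n = 17.13 rad/s and ζ = 26.05/(2·17.13) = 0.7602.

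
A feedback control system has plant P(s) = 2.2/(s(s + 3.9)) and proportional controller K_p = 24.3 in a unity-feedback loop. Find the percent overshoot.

The closed-loop denominator s² + 3.9s + 53.46 gives ω_n = √53.46 = 7.312 and ζ = 3.9/(2ω_n) = 0.2667.
%OS = 100·exp(−πζ/√(1−ζ²)) = 100·exp(−π·0.2667/√0.9289) = 41.9%.

41.9%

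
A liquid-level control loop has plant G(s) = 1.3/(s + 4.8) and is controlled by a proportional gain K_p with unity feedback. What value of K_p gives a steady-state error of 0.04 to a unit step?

K_p = 88.6

For a type-0 loop with proportional control, e_ss = 1/(1 + K_p·G(0)).
G(0) = 0.2708. Require 1/(1 + K_p·0.2708) = 0.04, so 1 + 0.2708·K_p = 25.
K_p = (25 − 1)/0.2708 = 88.6.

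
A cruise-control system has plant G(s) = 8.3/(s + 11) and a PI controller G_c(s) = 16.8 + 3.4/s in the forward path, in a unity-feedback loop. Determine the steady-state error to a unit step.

0

The open loop G_c(s)G(s) has a pole at the origin (type 1), so the static position error constant is infinite and e_ss = 1/(1+∞) = 0.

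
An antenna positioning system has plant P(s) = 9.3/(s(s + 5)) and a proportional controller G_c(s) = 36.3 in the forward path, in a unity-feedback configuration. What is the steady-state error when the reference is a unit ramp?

0.0148

The loop has one pole at the origin (type 1). Velocity error constant K_v = lim_{s→0} s·G_c(s)P(s) = 36.3·9.3/5 = 67.52.
Steady-state error to a unit ramp: e_ss = 1/K_v = 0.0148.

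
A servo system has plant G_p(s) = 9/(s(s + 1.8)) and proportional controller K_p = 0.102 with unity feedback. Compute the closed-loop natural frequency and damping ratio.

1 + K_p·G_p(s) = 0 gives s² + 1.8s + 0.918 = 0.
Matching s² + 2ζω_n s + ω_n²: ω_n = √0.918 = 0.9581 rad/s and 2ζω_n = 1.8, so ζ = 1.8/(2·0.9581) = 0.939.

ω_n = 0.958 rad/s, ζ = 0.939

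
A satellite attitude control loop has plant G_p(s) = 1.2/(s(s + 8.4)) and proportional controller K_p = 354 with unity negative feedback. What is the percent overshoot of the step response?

52%

From 1 + K_pG_p(s) = 0: s² + 8.4s + 424.8 = 0 ⇒ ω_n = 20.61, ζ = 0.2038.
%OS = 100·exp(−πζ/√(1−ζ²)) = 100·exp(−π·0.2038/√0.9585) = 52%.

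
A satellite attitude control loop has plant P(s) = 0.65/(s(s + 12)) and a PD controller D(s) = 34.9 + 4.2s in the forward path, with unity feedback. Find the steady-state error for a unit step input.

The open loop D(s)P(s) has a pole at the origin (type 1), so the static position error constant is infinite and e_ss = 1/(1+∞) = 0.

0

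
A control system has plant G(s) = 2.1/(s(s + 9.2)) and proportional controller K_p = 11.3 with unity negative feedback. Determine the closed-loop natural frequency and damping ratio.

The closed-loop denominator is s(s+9.2) + 11.3·2.1 = s² + 9.2s + 23.73.
So ω_n² = 23.73 ⇒ ω_n = 4.871 rad/s, and ζ = 9.2/(2ω_n) = 0.944.

ω_n = 4.87 rad/s, ζ = 0.944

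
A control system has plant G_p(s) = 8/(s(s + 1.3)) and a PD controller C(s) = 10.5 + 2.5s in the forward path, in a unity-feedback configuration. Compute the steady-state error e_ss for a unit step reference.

0

The open loop C(s)G_p(s) has a pole at the origin (type 1), so the static position error constant is infinite and e_ss = 1/(1+∞) = 0.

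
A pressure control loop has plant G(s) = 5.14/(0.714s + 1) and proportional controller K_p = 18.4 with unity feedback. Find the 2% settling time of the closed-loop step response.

Closed loop: T(s) = K_p·G/(1+K_p·G) = 94.58/(0.714s + 1 + 94.58), with pole at s = −(1 + 94.58)/0.714 = −133.9.
τ = 1/133.9 = 0.00747 s, so 2% settling time ≈ 4τ = 0.0299 s.

T_s ≈ 0.0299 s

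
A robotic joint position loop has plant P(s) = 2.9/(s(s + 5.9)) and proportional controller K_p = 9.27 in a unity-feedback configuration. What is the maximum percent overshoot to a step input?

Closed-loop characteristic equation: s² + 5.9s + 26.88 = 0, so ω_n = 5.185 rad/s and ζ = 5.9/(2·5.185) = 0.569.
%OS = 100·exp(−πζ/√(1−ζ²)) = 100·exp(−π·0.569/√0.6763) = 11.4%.

11.4%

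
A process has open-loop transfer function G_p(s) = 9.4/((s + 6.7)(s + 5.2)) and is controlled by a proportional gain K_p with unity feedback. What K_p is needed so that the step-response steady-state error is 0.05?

Steady-state error for a unit step on this type-0 loop is 1/(1 + K_p·G_p(0)).
G_p(0) = 0.2698. Require 1/(1 + K_p·0.2698) = 0.05, so 1 + 0.2698·K_p = 20.
K_p = (20 − 1)/0.2698 = 70.4.

K_p = 70.4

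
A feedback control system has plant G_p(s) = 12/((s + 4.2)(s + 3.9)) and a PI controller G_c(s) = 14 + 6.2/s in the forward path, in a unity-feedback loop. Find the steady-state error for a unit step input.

0

The open loop G_c(s)G_p(s) has a pole at the origin (type 1), so the static position error constant is infinite and e_ss = 1/(1+∞) = 0.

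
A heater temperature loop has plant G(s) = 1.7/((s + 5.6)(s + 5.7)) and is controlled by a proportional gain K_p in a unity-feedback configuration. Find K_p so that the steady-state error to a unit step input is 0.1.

K_p = 169

For a type-0 loop with proportional control, e_ss = 1/(1 + K_p·G(0)).
G(0) = 0.05326. Require 1/(1 + K_p·0.05326) = 0.1, so 1 + 0.05326·K_p = 10.
K_p = (10 − 1)/0.05326 = 169.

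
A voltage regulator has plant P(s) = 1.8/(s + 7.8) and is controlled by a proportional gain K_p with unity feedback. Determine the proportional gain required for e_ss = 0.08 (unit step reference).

The loop is type 0, so e_ss(step) = 1/(1 + K_pos) with K_pos = K_p·P(0).
P(0) = 0.2308. Require 1/(1 + K_p·0.2308) = 0.08, so 1 + 0.2308·K_p = 12.5.
K_p = (12.5 − 1)/0.2308 = 49.8.

K_p = 49.8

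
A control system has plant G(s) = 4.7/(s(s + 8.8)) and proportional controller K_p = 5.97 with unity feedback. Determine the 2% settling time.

T_s ≈ 0.909 s

The closed-loop denominator s² + 8.8s + 28.06 gives ω_n = √28.06 = 5.297 and ζ = 8.8/(2ω_n) = 0.8306.
2% settling time T_s ≈ 4/(ζω_n) = 4/4.4 = 0.909 s.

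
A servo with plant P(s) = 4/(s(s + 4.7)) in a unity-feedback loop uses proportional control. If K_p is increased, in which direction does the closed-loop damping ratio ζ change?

ζ = 4.7/(2√(4K_p)); increasing K_p raises the denominator, so ζ falls.

decrease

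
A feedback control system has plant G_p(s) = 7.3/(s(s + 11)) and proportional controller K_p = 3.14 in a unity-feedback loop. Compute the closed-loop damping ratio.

1 + K_p·G_p(s) = 0 gives s² + 11s + 22.92 = 0.
Matching s² + 2ζω_n s + ω_n²: ω_n = √22.92 = 4.788 rad/s and 2ζω_n = 11, so ζ = 11/(2·4.788) = 1.15.

ζ = 1.15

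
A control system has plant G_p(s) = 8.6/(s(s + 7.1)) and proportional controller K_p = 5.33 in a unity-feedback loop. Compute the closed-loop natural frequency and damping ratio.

ω_n = 6.77 rad/s, ζ = 0.524

The closed-loop denominator is s(s+7.1) + 5.33·8.6 = s² + 7.1s + 45.84.
So ω_n² = 45.84 ⇒ ω_n = 6.77 rad/s, and ζ = 7.1/(2ω_n) = 0.524.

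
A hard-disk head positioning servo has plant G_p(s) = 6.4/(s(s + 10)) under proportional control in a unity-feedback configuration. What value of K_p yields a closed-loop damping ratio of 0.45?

Closed-loop characteristic equation: s² + 10s + K_p·6.4 = 0.
So ω_n = √(6.4K_p) and 2ζω_n = 10, giving ζ = 10/(2√(6.4K_p)).
Setting ζ = 0.45: √(6.4K_p) = 10/(2·0.45) = 11.11, so K_p = 123.5/6.4 = 19.3.

K_p = 19.3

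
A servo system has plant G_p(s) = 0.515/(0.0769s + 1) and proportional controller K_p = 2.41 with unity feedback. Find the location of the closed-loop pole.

Closed loop: T(s) = K_p·G_p/(1+K_p·G_p) = 1.241/(0.0769s + 1 + 1.241), with pole at s = −(1 + 1.241)/0.0769 = −29.14.

s = -29.14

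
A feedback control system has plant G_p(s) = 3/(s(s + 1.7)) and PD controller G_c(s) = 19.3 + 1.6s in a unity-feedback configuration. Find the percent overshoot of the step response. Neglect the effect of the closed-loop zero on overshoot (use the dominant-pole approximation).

Forward path: (19.3 + 1.6s)·3/(s(s+1.7)). The closed-loop characteristic equation is s² + (1.7 + 3·1.6)s + 3·19.3 = 0.
That is s² + 6.5s + 57.9 = 0, so ω_n = 7.609 rad/s and ζ = 6.5/(2·7.609) = 0.4271.
%OS = 100·exp(−πζ/√(1−ζ²)) = 22.7%.

22.7%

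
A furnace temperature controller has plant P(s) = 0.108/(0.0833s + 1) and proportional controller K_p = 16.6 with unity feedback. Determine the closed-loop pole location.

Closed loop: T(s) = K_p·P/(1+K_p·P) = 1.793/(0.0833s + 1 + 1.793), with pole at s = −(1 + 1.793)/0.0833 = −33.53.

s = -33.53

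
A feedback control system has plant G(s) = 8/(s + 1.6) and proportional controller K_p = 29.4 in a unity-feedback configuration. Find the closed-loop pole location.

Closed-loop transfer function: T(s) = K_p·G(s)/(1 + K_p·G(s)) = 235.2/(s + 1.6 + 235.2) = 235.2/(s + 236.8).
The closed-loop pole is at s = −236.8.

s = -236.8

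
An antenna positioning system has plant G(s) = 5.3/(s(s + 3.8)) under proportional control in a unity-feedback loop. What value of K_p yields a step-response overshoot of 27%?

K_p = 4.6

From %OS = 100·exp(−πζ/√(1−ζ²)) = 27%, ζ = −ln(0.27)/√(π²+ln²(0.27)) = 0.3847.
Characteristic equation s² + 3.8s + 5.3K_p = 0 gives ζ = 3.8/(2√(5.3K_p)).
Setting ζ = 0.3847: √(5.3K_p) = 3.8/(2·0.3847) = 4.939, so K_p = 24.39/5.3 = 4.6.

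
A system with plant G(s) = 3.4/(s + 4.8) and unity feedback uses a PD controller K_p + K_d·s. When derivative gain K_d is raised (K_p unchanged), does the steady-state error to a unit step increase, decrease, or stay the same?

unchanged

K_d affects only the transient (the s-coefficient); the DC loop gain, and hence e_ss, depends only on K_p.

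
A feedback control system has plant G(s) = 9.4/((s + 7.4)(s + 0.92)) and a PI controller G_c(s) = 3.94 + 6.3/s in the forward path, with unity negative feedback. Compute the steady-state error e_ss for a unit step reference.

The open loop G_c(s)G(s) has a pole at the origin (type 1), so the static position error constant is infinite and e_ss = 1/(1+∞) = 0.

0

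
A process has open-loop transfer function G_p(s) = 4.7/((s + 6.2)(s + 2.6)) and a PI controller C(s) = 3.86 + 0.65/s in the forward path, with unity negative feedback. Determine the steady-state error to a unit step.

0

The open loop C(s)G_p(s) has a pole at the origin (type 1), so the static position error constant is infinite and e_ss = 1/(1+∞) = 0.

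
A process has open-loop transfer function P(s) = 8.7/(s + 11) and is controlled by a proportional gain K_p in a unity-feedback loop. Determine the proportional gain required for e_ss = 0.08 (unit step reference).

Steady-state error for a unit step on this type-0 loop is 1/(1 + K_p·P(0)).
P(0) = 0.7909. Require 1/(1 + K_p·0.7909) = 0.08, so 1 + 0.7909·K_p = 12.5.
K_p = (12.5 − 1)/0.7909 = 14.5.

K_p = 14.5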